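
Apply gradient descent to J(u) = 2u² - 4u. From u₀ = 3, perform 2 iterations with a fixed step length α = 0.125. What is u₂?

J′(u) = 4u - 4
Step 1: J′(3) = 8; u₁ = 3 − 0.125·8 = 2
Step 2: J′(2) = 4; u₂ = 2 − 0.125·4 = 1.5

1.5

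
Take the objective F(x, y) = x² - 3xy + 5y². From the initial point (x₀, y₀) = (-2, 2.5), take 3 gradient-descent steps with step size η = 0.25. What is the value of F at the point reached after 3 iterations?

∇F = (2x - 3y, -3x + 10y)
(x₁, y₁) = (-2, 2.5) − 0.25·(-11.5, 31) = (0.875, -5.25)
(x₂, y₂) = (0.875, -5.25) − 0.25·(17.5, -55.125) = (-3.5, 8.53125)
(x₃, y₃) = (-3.5, 8.53125) − 0.25·(-32.59375, 95.8125) = (4.6484375, -15.421875)
F(4.6484375, -15.421875) = 1425.84197998046875

1425.84197998046875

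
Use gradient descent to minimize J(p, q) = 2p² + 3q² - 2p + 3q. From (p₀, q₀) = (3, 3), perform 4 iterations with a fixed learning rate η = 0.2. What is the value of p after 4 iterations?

0.504

∇J = (4p - 2, 6q + 3)
(p₁, q₁) = (3, 3) − 0.2·(10, 21) = (1, -1.2)
(p₂, q₂) = (1, -1.2) − 0.2·(2, -4.2) = (0.6, -0.36)
(p₃, q₃) = (0.6, -0.36) − 0.2·(0.4, 0.84) = (0.52, -0.528)
(p₄, q₄) = (0.52, -0.528) − 0.2·(0.08, -0.168) = (0.504, -0.4944)
p = 0.504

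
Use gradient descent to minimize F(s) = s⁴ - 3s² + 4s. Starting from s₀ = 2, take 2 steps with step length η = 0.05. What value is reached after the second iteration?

0.7376

F′(s) = 4s³ - 6s + 4
s₁ = 2 − 0.05·24 = 0.8
s₂ = 0.8 − 0.05·1.248 = 0.7376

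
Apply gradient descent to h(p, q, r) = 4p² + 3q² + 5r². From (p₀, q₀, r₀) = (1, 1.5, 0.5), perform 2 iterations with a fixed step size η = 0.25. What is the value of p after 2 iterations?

1

∇h = (8p, 6q, 10r)
Step 1: at (1, 1.5, 0.5), ∇h = (8, 9, 5) → (1, 1.5, 0.5) − 0.25·(8, 9, 5) = (-1, -0.75, -0.75)
Step 2: at (-1, -0.75, -0.75), ∇h = (-8, -4.5, -7.5) → (-1, -0.75, -0.75) − 0.25·(-8, -4.5, -7.5) = (1, 0.375, 1.125)
p = 1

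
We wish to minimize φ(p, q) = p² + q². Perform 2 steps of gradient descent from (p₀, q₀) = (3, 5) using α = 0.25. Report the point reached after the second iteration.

(0.75, 1.25)

∇φ = (2p, 2q)
Step 1: at (3, 5), ∇φ = (6, 10) → (3, 5) − 0.25·(6, 10) = (1.5, 2.5)
Step 2: at (1.5, 2.5), ∇φ = (3, 5) → (1.5, 2.5) − 0.25·(3, 5) = (0.75, 1.25)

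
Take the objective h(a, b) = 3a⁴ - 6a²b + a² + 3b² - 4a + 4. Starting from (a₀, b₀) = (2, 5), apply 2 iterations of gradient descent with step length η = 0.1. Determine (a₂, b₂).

(-75.0688, 13.376)

∇h = (12a³ - 12ab + 2a - 4, -6a² + 6b)
(a₁, b₁) = (2, 5) − 0.1·(-24, 6) = (4.4, 4.4)
(a₂, b₂) = (4.4, 4.4) − 0.1·(794.688, -89.76) = (-75.0688, 13.376)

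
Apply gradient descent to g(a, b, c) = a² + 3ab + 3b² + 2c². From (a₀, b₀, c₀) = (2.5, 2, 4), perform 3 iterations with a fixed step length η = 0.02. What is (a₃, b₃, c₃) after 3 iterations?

∇g = (2a + 3b, 3a + 6b, 4c)
(a₁, b₁, c₁) = (2.5, 2, 4) − 0.02·(11, 19.5, 16) = (2.28, 1.61, 3.68)
(a₂, b₂, c₂) = (2.28, 1.61, 3.68) − 0.02·(9.39, 16.5, 14.72) = (2.0922, 1.28, 3.3856)
(a₃, b₃, c₃) = (2.0922, 1.28, 3.3856) − 0.02·(8.0244, 13.9566, 13.5424) = (1.931712, 1.000868, 3.114752)

(1.931712, 1.000868, 3.114752)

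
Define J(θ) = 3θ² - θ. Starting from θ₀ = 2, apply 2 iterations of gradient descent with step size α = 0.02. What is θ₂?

1.5864

J′(θ) = 6θ - 1
Step 1: J′(2) = 11; θ₁ = 2 − 0.02·11 = 1.78
Step 2: J′(1.78) = 9.68; θ₂ = 1.78 − 0.02·9.68 = 1.5864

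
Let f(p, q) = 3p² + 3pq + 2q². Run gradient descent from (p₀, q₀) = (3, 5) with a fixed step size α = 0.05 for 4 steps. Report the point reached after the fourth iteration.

∇f = (6p + 3q, 3p + 4q)
(p₁, q₁) = (3, 5) − 0.05·(33, 29) = (1.35, 3.55)
(p₂, q₂) = (1.35, 3.55) − 0.05·(18.75, 18.25) = (0.4125, 2.6375)
(p₃, q₃) = (0.4125, 2.6375) − 0.05·(10.3875, 11.7875) = (-0.106875, 2.048125)
(p₄, q₄) = (-0.106875, 2.048125) − 0.05·(5.503125, 7.871875) = (-0.38203125, 1.65453125)

(-0.38203125, 1.65453125)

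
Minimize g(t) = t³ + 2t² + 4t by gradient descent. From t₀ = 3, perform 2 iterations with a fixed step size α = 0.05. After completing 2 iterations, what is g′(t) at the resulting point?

g′(t) = 3t² + 4t + 4
t₁ = 3 − 0.05·43 = 0.85
t₂ = 0.85 − 0.05·9.5675 = 0.371625
g′(t) at (0.371625) = 5.900815421875

5.900815421875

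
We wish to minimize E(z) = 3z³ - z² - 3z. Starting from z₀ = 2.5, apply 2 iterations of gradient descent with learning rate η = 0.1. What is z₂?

-7.3550625

E′(z) = 9z² - 2z - 3
z₁ = 2.5 − 0.1·48.25 = -2.325
z₂ = -2.325 − 0.1·50.300625 = -7.3550625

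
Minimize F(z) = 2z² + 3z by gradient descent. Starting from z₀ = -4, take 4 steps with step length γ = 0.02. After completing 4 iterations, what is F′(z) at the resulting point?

-9.31310848

F′(z) = 4z + 3
Step 1: F′(-4) = -13; z₁ = -4 − 0.02·(-13) = -3.74
Step 2: F′(-3.74) = -11.96; z₂ = -3.74 − 0.02·(-11.96) = -3.5008
Step 3: F′(-3.5008) = -11.0032; z₃ = -3.5008 − 0.02·(-11.0032) = -3.280736
Step 4: F′(-3.280736) = -10.122944; z₄ = -3.280736 − 0.02·(-10.122944) = -3.07827712
F′(z) at (-3.07827712) = -9.31310848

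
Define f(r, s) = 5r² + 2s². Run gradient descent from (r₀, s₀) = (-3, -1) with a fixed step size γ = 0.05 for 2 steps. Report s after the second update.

∇f = (10r, 4s)
Step 1: at (-3, -1), ∇f = (-30, -4) → (-3, -1) − 0.05·(-30, -4) = (-1.5, -0.8)
Step 2: at (-1.5, -0.8), ∇f = (-15, -3.2) → (-1.5, -0.8) − 0.05·(-15, -3.2) = (-0.75, -0.64)
s = -0.64

-0.64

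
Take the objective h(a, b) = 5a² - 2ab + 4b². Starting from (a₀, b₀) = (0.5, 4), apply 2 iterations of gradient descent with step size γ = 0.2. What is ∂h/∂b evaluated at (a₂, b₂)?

∇h = (10a - 2b, -2a + 8b)
Step 1: at (0.5, 4), ∇h = (-3, 31) → (0.5, 4) − 0.2·(-3, 31) = (1.1, -2.2)
Step 2: at (1.1, -2.2), ∇h = (15.4, -19.8) → (1.1, -2.2) − 0.2·(15.4, -19.8) = (-1.98, 1.76)
∂h/∂b at (-1.98, 1.76) = 18.04

18.04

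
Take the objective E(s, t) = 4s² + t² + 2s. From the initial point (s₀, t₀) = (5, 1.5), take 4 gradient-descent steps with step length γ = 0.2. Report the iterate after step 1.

(-3.4, 0.9)

∇E = (8s + 2, 2t)
Step 1: at (5, 1.5), ∇E = (42, 3) → (5, 1.5) − 0.2·(42, 3) = (-3.4, 0.9)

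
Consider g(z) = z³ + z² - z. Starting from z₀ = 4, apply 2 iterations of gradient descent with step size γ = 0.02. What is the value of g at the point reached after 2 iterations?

15.145320843784

g′(z) = 3z² + 2z - 1
z₁ = 4 − 0.02·55 = 2.9
z₂ = 2.9 − 0.02·30.03 = 2.2994
g(2.2994) = 15.145320843784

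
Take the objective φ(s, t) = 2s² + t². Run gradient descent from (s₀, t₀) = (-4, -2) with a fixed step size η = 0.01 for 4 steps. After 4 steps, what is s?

∇φ = (4s, 2t)
Step 1: at (-4, -2), ∇φ = (-16, -4) → (-4, -2) − 0.01·(-16, -4) = (-3.84, -1.96)
Step 2: at (-3.84, -1.96), ∇φ = (-15.36, -3.92) → (-3.84, -1.96) − 0.01·(-15.36, -3.92) = (-3.6864, -1.9208)
Step 3: at (-3.6864, -1.9208), ∇φ = (-14.7456, -3.8416) → (-3.6864, -1.9208) − 0.01·(-14.7456, -3.8416) = (-3.538944, -1.882384)
Step 4: at (-3.538944, -1.882384), ∇φ = (-14.155776, -3.764768) → (-3.538944, -1.882384) − 0.01·(-14.155776, -3.764768) = (-3.39738624, -1.84473632)
s = -3.39738624

-3.39738624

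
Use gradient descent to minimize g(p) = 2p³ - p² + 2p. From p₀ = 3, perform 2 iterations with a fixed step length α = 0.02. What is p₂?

g′(p) = 6p² - 2p + 2
Step 1: g′(3) = 50; p₁ = 3 − 0.02·50 = 2
Step 2: g′(2) = 22; p₂ = 2 − 0.02·22 = 1.56

1.56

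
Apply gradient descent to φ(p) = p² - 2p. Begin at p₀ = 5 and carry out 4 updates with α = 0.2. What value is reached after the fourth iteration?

1.5184

φ′(p) = 2p - 2
Step 1: φ′(5) = 8; p₁ = 5 − 0.2·8 = 3.4
Step 2: φ′(3.4) = 4.8; p₂ = 3.4 − 0.2·4.8 = 2.44
Step 3: φ′(2.44) = 2.88; p₃ = 2.44 − 0.2·2.88 = 1.864
Step 4: φ′(1.864) = 1.728; p₄ = 1.864 − 0.2·1.728 = 1.5184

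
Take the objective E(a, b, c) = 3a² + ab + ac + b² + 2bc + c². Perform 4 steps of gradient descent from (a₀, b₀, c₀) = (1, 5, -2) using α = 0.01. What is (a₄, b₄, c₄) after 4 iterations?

(0.67890524, 4.74134946, -2.25865054)

∇E = (6a + b + c, a + 2b + 2c, a + 2b + 2c)
Step 1: at (1, 5, -2), ∇E = (9, 7, 7) → (1, 5, -2) − 0.01·(9, 7, 7) = (0.91, 4.93, -2.07)
Step 2: at (0.91, 4.93, -2.07), ∇E = (8.32, 6.63, 6.63) → (0.91, 4.93, -2.07) − 0.01·(8.32, 6.63, 6.63) = (0.8268, 4.8637, -2.1363)
Step 3: at (0.8268, 4.8637, -2.1363), ∇E = (7.6882, 6.2816, 6.2816) → (0.8268, 4.8637, -2.1363) − 0.01·(7.6882, 6.2816, 6.2816) = (0.749918, 4.800884, -2.199116)
Step 4: at (0.749918, 4.800884, -2.199116), ∇E = (7.101276, 5.953454, 5.953454) → (0.749918, 4.800884, -2.199116) − 0.01·(7.101276, 5.953454, 5.953454) = (0.67890524, 4.74134946, -2.25865054)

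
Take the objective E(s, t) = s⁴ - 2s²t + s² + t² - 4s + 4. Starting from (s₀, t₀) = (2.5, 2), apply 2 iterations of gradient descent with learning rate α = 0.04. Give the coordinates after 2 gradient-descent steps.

(1.07350784, 2.199008)

∇E = (4s³ - 4st + 2s - 4, -2s² + 2t)
(s₁, t₁) = (2.5, 2) − 0.04·(43.5, -8.5) = (0.76, 2.34)
(s₂, t₂) = (0.76, 2.34) − 0.04·(-7.837696, 3.5248) = (1.07350784, 2.199008)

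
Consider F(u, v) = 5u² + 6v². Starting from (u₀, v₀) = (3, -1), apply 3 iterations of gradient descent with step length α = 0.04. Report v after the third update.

∇F = (10u, 12v)
(u₁, v₁) = (3, -1) − 0.04·(30, -12) = (1.8, -0.52)
(u₂, v₂) = (1.8, -0.52) − 0.04·(18, -6.24) = (1.08, -0.2704)
(u₃, v₃) = (1.08, -0.2704) − 0.04·(10.8, -3.2448) = (0.648, -0.140608)
v = -0.140608

-0.140608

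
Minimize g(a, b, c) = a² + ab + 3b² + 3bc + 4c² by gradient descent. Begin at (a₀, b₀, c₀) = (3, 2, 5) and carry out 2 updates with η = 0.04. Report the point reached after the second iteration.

∇g = (2a + b, a + 6b + 3c, 3b + 8c)
Step 1: at (3, 2, 5), ∇g = (8, 30, 46) → (3, 2, 5) − 0.04·(8, 30, 46) = (2.68, 0.8, 3.16)
Step 2: at (2.68, 0.8, 3.16), ∇g = (6.16, 16.96, 27.68) → (2.68, 0.8, 3.16) − 0.04·(6.16, 16.96, 27.68) = (2.4336, 0.1216, 2.0528)

(2.4336, 0.1216, 2.0528)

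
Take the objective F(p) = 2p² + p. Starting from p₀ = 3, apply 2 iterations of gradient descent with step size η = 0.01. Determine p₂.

F′(p) = 4p + 1
p₁ = 3 − 0.01·13 = 2.87
p₂ = 2.87 − 0.01·12.48 = 2.7452

2.7452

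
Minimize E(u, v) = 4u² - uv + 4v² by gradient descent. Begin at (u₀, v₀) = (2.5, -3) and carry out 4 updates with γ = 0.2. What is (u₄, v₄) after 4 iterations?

∇E = (8u - v, -u + 8v)
Step 1: at (2.5, -3), ∇E = (23, -26.5) → (2.5, -3) − 0.2·(23, -26.5) = (-2.1, 2.3)
Step 2: at (-2.1, 2.3), ∇E = (-19.1, 20.5) → (-2.1, 2.3) − 0.2·(-19.1, 20.5) = (1.72, -1.8)
Step 3: at (1.72, -1.8), ∇E = (15.56, -16.12) → (1.72, -1.8) − 0.2·(15.56, -16.12) = (-1.392, 1.424)
Step 4: at (-1.392, 1.424), ∇E = (-12.56, 12.784) → (-1.392, 1.424) − 0.2·(-12.56, 12.784) = (1.12, -1.1328)

(1.12, -1.1328)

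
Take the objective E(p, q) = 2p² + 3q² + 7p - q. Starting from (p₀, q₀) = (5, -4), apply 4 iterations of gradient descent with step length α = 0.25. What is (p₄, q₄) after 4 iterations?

∇E = (4p + 7, 6q - 1)
(p₁, q₁) = (5, -4) − 0.25·(27, -25) = (-1.75, 2.25)
(p₂, q₂) = (-1.75, 2.25) − 0.25·(0, 12.5) = (-1.75, -0.875)
(p₃, q₃) = (-1.75, -0.875) − 0.25·(0, -6.25) = (-1.75, 0.6875)
(p₄, q₄) = (-1.75, 0.6875) − 0.25·(0, 3.125) = (-1.75, -0.09375)

(-1.75, -0.09375)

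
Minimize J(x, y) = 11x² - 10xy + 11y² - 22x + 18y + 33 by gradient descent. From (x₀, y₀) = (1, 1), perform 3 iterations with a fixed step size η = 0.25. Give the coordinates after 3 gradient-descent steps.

(208.5, -221.5)

∇J = (22x - 10y - 22, -10x + 22y + 18)
(x₁, y₁) = (1, 1) − 0.25·(-10, 30) = (3.5, -6.5)
(x₂, y₂) = (3.5, -6.5) − 0.25·(120, -160) = (-26.5, 33.5)
(x₃, y₃) = (-26.5, 33.5) − 0.25·(-940, 1020) = (208.5, -221.5)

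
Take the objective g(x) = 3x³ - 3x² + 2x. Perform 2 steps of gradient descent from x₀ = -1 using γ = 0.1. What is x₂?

-11.081

g′(x) = 9x² - 6x + 2
x₁ = -1 − 0.1·17 = -2.7
x₂ = -2.7 − 0.1·83.81 = -11.081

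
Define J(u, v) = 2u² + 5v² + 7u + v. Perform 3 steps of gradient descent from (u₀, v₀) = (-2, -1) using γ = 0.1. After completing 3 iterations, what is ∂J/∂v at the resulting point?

0

∇J = (4u + 7, 10v + 1)
(u₁, v₁) = (-2, -1) − 0.1·(-1, -9) = (-1.9, -0.1)
(u₂, v₂) = (-1.9, -0.1) − 0.1·(-0.6, 0) = (-1.84, -0.1)
(u₃, v₃) = (-1.84, -0.1) − 0.1·(-0.36, 0) = (-1.804, -0.1)
∂J/∂v at (-1.804, -0.1) = 0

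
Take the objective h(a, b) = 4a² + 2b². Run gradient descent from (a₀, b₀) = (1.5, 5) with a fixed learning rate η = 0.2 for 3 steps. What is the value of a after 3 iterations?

-0.324

∇h = (8a, 4b)
Step 1: at (1.5, 5), ∇h = (12, 20) → (1.5, 5) − 0.2·(12, 20) = (-0.9, 1)
Step 2: at (-0.9, 1), ∇h = (-7.2, 4) → (-0.9, 1) − 0.2·(-7.2, 4) = (0.54, 0.2)
Step 3: at (0.54, 0.2), ∇h = (4.32, 0.8) → (0.54, 0.2) − 0.2·(4.32, 0.8) = (-0.324, 0.04)
a = -0.324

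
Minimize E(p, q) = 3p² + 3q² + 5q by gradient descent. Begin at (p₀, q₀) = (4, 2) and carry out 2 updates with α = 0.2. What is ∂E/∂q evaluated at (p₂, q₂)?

0.68

∇E = (6p, 6q + 5)
(p₁, q₁) = (4, 2) − 0.2·(24, 17) = (-0.8, -1.4)
(p₂, q₂) = (-0.8, -1.4) − 0.2·(-4.8, -3.4) = (0.16, -0.72)
∂E/∂q at (0.16, -0.72) = 0.68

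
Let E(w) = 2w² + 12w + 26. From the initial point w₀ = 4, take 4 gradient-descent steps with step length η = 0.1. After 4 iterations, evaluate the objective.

9.64602368

E′(w) = 4w + 12
Step 1: E′(4) = 28; w₁ = 4 − 0.1·28 = 1.2
Step 2: E′(1.2) = 16.8; w₂ = 1.2 − 0.1·16.8 = -0.48
Step 3: E′(-0.48) = 10.08; w₃ = -0.48 − 0.1·10.08 = -1.488
Step 4: E′(-1.488) = 6.048; w₄ = -1.488 − 0.1·6.048 = -2.0928
E(-2.0928) = 9.64602368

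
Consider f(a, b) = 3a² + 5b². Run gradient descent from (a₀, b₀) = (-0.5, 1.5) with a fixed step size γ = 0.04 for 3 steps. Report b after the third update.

0.324

∇f = (6a, 10b)
(a₁, b₁) = (-0.5, 1.5) − 0.04·(-3, 15) = (-0.38, 0.9)
(a₂, b₂) = (-0.38, 0.9) − 0.04·(-2.28, 9) = (-0.2888, 0.54)
(a₃, b₃) = (-0.2888, 0.54) − 0.04·(-1.7328, 5.4) = (-0.219488, 0.324)
b = 0.324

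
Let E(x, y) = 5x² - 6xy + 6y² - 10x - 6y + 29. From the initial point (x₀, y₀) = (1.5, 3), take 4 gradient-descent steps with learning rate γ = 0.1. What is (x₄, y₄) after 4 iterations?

∇E = (10x - 6y - 10, -6x + 12y - 6)
Step 1: at (1.5, 3), ∇E = (-13, 21) → (1.5, 3) − 0.1·(-13, 21) = (2.8, 0.9)
Step 2: at (2.8, 0.9), ∇E = (12.6, -12) → (2.8, 0.9) − 0.1·(12.6, -12) = (1.54, 2.1)
Step 3: at (1.54, 2.1), ∇E = (-7.2, 9.96) → (1.54, 2.1) − 0.1·(-7.2, 9.96) = (2.26, 1.104)
Step 4: at (2.26, 1.104), ∇E = (5.976, -6.312) → (2.26, 1.104) − 0.1·(5.976, -6.312) = (1.6624, 1.7352)

(1.6624, 1.7352)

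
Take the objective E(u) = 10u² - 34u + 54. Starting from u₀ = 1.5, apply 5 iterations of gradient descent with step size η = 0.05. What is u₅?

E′(u) = 20u - 34
u₁ = 1.5 − 0.05·(-4) = 1.7
u₂ = 1.7 − 0.05·0 = 1.7
u₃ = 1.7 − 0.05·0 = 1.7
u₄ = 1.7 − 0.05·0 = 1.7
u₅ = 1.7 − 0.05·0 = 1.7

1.7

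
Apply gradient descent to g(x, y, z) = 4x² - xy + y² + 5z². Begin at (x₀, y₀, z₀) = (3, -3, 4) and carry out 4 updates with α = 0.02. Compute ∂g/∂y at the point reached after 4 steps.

-6.080004

∇g = (8x - y, -x + 2y, 10z)
Step 1: at (3, -3, 4), ∇g = (27, -9, 40) → (3, -3, 4) − 0.02·(27, -9, 40) = (2.46, -2.82, 3.2)
Step 2: at (2.46, -2.82, 3.2), ∇g = (22.5, -8.1, 32) → (2.46, -2.82, 3.2) − 0.02·(22.5, -8.1, 32) = (2.01, -2.658, 2.56)
Step 3: at (2.01, -2.658, 2.56), ∇g = (18.738, -7.326, 25.6) → (2.01, -2.658, 2.56) − 0.02·(18.738, -7.326, 25.6) = (1.63524, -2.51148, 2.048)
Step 4: at (1.63524, -2.51148, 2.048), ∇g = (15.5934, -6.6582, 20.48) → (1.63524, -2.51148, 2.048) − 0.02·(15.5934, -6.6582, 20.48) = (1.323372, -2.378316, 1.6384)
∂g/∂y at (1.323372, -2.378316, 1.6384) = -6.080004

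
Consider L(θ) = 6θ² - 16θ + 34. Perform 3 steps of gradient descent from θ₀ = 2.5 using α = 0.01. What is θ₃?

L′(θ) = 12θ - 16
θ₁ = 2.5 − 0.01·14 = 2.36
θ₂ = 2.36 − 0.01·12.32 = 2.2368
θ₃ = 2.2368 − 0.01·10.8416 = 2.128384

2.128384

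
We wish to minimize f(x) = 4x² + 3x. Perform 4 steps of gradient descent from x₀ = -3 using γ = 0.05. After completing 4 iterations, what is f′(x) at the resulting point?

f′(x) = 8x + 3
x₁ = -3 − 0.05·(-21) = -1.95
x₂ = -1.95 − 0.05·(-12.6) = -1.32
x₃ = -1.32 − 0.05·(-7.56) = -0.942
x₄ = -0.942 − 0.05·(-4.536) = -0.7152
f′(x) at (-0.7152) = -2.7216

-2.7216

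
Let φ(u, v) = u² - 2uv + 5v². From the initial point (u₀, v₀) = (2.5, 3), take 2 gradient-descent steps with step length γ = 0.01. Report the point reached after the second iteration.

∇φ = (2u - 2v, -2u + 10v)
Step 1: at (2.5, 3), ∇φ = (-1, 25) → (2.5, 3) − 0.01·(-1, 25) = (2.51, 2.75)
Step 2: at (2.51, 2.75), ∇φ = (-0.48, 22.48) → (2.51, 2.75) − 0.01·(-0.48, 22.48) = (2.5148, 2.5252)

(2.5148, 2.5252)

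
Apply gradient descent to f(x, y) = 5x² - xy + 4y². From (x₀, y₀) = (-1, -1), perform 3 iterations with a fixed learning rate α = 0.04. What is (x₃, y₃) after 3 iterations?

∇f = (10x - y, -x + 8y)
(x₁, y₁) = (-1, -1) − 0.04·(-9, -7) = (-0.64, -0.72)
(x₂, y₂) = (-0.64, -0.72) − 0.04·(-5.68, -5.12) = (-0.4128, -0.5152)
(x₃, y₃) = (-0.4128, -0.5152) − 0.04·(-3.6128, -3.7088) = (-0.268288, -0.366848)

(-0.268288, -0.366848)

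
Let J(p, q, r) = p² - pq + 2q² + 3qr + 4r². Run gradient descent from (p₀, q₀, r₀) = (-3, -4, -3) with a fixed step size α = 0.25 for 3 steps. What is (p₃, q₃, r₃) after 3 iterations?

(-1.71875, 5.125, 10.96875)

∇J = (2p - q, -p + 4q + 3r, 3q + 8r)
(p₁, q₁, r₁) = (-3, -4, -3) − 0.25·(-2, -22, -36) = (-2.5, 1.5, 6)
(p₂, q₂, r₂) = (-2.5, 1.5, 6) − 0.25·(-6.5, 26.5, 52.5) = (-0.875, -5.125, -7.125)
(p₃, q₃, r₃) = (-0.875, -5.125, -7.125) − 0.25·(3.375, -41, -72.375) = (-1.71875, 5.125, 10.96875)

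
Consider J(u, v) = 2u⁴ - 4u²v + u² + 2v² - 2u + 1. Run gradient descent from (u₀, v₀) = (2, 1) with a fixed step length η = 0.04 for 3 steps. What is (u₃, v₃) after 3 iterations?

(0.18526208, 1.045312)

∇J = (8u³ - 8uv + 2u - 2, -4u² + 4v)
Step 1: at (2, 1), ∇J = (50, -12) → (2, 1) − 0.04·(50, -12) = (0, 1.48)
Step 2: at (0, 1.48), ∇J = (-2, 5.92) → (0, 1.48) − 0.04·(-2, 5.92) = (0.08, 1.2432)
Step 3: at (0.08, 1.2432), ∇J = (-2.631552, 4.9472) → (0.08, 1.2432) − 0.04·(-2.631552, 4.9472) = (0.18526208, 1.045312)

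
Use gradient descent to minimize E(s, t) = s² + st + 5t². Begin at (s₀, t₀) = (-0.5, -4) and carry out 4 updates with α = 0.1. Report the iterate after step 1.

(0, 0.05)

∇E = (2s + t, s + 10t)
(s₁, t₁) = (-0.5, -4) − 0.1·(-5, -40.5) = (0, 0.05)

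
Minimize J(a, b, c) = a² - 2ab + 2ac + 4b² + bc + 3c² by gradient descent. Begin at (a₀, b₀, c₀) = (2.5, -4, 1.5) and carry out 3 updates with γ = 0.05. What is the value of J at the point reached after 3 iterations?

4.5115496015625

∇J = (2a - 2b + 2c, -2a + 8b + c, 2a + b + 6c)
Step 1: at (2.5, -4, 1.5), ∇J = (16, -35.5, 10) → (2.5, -4, 1.5) − 0.05·(16, -35.5, 10) = (1.7, -2.225, 1)
Step 2: at (1.7, -2.225, 1), ∇J = (9.85, -20.2, 7.175) → (1.7, -2.225, 1) − 0.05·(9.85, -20.2, 7.175) = (1.2075, -1.215, 0.64125)
Step 3: at (1.2075, -1.215, 0.64125), ∇J = (6.1275, -11.49375, 5.0475) → (1.2075, -1.215, 0.64125) − 0.05·(6.1275, -11.49375, 5.0475) = (0.901125, -0.6403125, 0.388875)
J(0.901125, -0.6403125, 0.388875) = 4.5115496015625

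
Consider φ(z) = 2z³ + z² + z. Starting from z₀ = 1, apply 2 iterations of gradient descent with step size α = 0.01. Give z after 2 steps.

0.832114

φ′(z) = 6z² + 2z + 1
Step 1: φ′(1) = 9; z₁ = 1 − 0.01·9 = 0.91
Step 2: φ′(0.91) = 7.7886; z₂ = 0.91 − 0.01·7.7886 = 0.832114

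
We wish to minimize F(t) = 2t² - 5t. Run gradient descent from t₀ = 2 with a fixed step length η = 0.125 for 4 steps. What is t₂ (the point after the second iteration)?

1.4375

F′(t) = 4t - 5
Step 1: F′(2) = 3; t₁ = 2 − 0.125·3 = 1.625
Step 2: F′(1.625) = 1.5; t₂ = 1.625 − 0.125·1.5 = 1.4375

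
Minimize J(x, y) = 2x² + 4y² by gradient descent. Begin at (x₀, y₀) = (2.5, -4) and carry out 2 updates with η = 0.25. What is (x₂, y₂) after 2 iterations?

∇J = (4x, 8y)
(x₁, y₁) = (2.5, -4) − 0.25·(10, -32) = (0, 4)
(x₂, y₂) = (0, 4) − 0.25·(0, 32) = (0, -4)

(0, -4)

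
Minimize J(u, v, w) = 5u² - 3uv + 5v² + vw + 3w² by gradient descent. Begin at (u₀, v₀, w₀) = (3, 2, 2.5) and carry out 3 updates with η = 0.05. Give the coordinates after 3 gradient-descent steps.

(0.676875, 0.535375, 0.719625)

∇J = (10u - 3v, -3u + 10v + w, v + 6w)
(u₁, v₁, w₁) = (3, 2, 2.5) − 0.05·(24, 13.5, 17) = (1.8, 1.325, 1.65)
(u₂, v₂, w₂) = (1.8, 1.325, 1.65) − 0.05·(14.025, 9.5, 11.225) = (1.09875, 0.85, 1.08875)
(u₃, v₃, w₃) = (1.09875, 0.85, 1.08875) − 0.05·(8.4375, 6.2925, 7.3825) = (0.676875, 0.535375, 0.719625)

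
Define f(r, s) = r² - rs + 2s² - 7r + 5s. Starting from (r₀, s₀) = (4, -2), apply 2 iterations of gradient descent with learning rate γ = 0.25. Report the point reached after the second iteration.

∇f = (2r - s - 7, -r + 4s + 5)
(r₁, s₁) = (4, -2) − 0.25·(3, -7) = (3.25, -0.25)
(r₂, s₂) = (3.25, -0.25) − 0.25·(-0.25, 0.75) = (3.3125, -0.4375)

(3.3125, -0.4375)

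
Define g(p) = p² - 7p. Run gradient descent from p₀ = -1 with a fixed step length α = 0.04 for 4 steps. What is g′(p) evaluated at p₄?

g′(p) = 2p - 7
Step 1: g′(-1) = -9; p₁ = -1 − 0.04·(-9) = -0.64
Step 2: g′(-0.64) = -8.28; p₂ = -0.64 − 0.04·(-8.28) = -0.3088
Step 3: g′(-0.3088) = -7.6176; p₃ = -0.3088 − 0.04·(-7.6176) = -0.004096
Step 4: g′(-0.004096) = -7.008192; p₄ = -0.004096 − 0.04·(-7.008192) = 0.27623168
g′(p) at (0.27623168) = -6.44753664

-6.44753664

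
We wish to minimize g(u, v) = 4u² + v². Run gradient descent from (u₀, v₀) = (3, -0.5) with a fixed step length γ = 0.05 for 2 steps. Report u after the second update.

∇g = (8u, 2v)
(u₁, v₁) = (3, -0.5) − 0.05·(24, -1) = (1.8, -0.45)
(u₂, v₂) = (1.8, -0.45) − 0.05·(14.4, -0.9) = (1.08, -0.405)
u = 1.08

1.08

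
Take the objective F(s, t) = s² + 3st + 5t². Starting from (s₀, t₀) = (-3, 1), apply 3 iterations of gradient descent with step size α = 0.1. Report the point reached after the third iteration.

∇F = (2s + 3t, 3s + 10t)
Step 1: at (-3, 1), ∇F = (-3, 1) → (-3, 1) − 0.1·(-3, 1) = (-2.7, 0.9)
Step 2: at (-2.7, 0.9), ∇F = (-2.7, 0.9) → (-2.7, 0.9) − 0.1·(-2.7, 0.9) = (-2.43, 0.81)
Step 3: at (-2.43, 0.81), ∇F = (-2.43, 0.81) → (-2.43, 0.81) − 0.1·(-2.43, 0.81) = (-2.187, 0.729)

(-2.187, 0.729)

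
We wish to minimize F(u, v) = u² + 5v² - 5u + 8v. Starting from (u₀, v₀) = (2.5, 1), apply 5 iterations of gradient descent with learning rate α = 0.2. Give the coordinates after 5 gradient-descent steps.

∇F = (2u - 5, 10v + 8)
(u₁, v₁) = (2.5, 1) − 0.2·(0, 18) = (2.5, -2.6)
(u₂, v₂) = (2.5, -2.6) − 0.2·(0, -18) = (2.5, 1)
(u₃, v₃) = (2.5, 1) − 0.2·(0, 18) = (2.5, -2.6)
(u₄, v₄) = (2.5, -2.6) − 0.2·(0, -18) = (2.5, 1)
(u₅, v₅) = (2.5, 1) − 0.2·(0, 18) = (2.5, -2.6)

(2.5, -2.6)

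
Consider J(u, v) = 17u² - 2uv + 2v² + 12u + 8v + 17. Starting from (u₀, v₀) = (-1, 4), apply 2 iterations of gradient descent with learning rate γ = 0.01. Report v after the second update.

3.4964

∇J = (34u - 2v + 12, -2u + 4v + 8)
(u₁, v₁) = (-1, 4) − 0.01·(-30, 26) = (-0.7, 3.74)
(u₂, v₂) = (-0.7, 3.74) − 0.01·(-19.28, 24.36) = (-0.5072, 3.4964)
v = 3.4964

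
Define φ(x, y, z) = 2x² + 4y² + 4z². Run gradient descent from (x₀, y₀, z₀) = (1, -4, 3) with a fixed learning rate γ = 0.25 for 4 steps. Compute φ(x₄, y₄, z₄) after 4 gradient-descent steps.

∇φ = (4x, 8y, 8z)
Step 1: at (1, -4, 3), ∇φ = (4, -32, 24) → (1, -4, 3) − 0.25·(4, -32, 24) = (0, 4, -3)
Step 2: at (0, 4, -3), ∇φ = (0, 32, -24) → (0, 4, -3) − 0.25·(0, 32, -24) = (0, -4, 3)
Step 3: at (0, -4, 3), ∇φ = (0, -32, 24) → (0, -4, 3) − 0.25·(0, -32, 24) = (0, 4, -3)
Step 4: at (0, 4, -3), ∇φ = (0, 32, -24) → (0, 4, -3) − 0.25·(0, 32, -24) = (0, -4, 3)
φ(0, -4, 3) = 100

100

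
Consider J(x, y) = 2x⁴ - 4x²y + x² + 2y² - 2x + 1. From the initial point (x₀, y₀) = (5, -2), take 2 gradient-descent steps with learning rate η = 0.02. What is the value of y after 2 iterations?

∇J = (8x³ - 8xy + 2x - 2, -4x² + 4y)
(x₁, y₁) = (5, -2) − 0.02·(1088, -108) = (-16.76, 0.16)
(x₂, y₂) = (-16.76, 0.16) − 0.02·(-37676.817408, -1122.9504) = (736.77634816, 22.619008)
y = 22.619008

22.619008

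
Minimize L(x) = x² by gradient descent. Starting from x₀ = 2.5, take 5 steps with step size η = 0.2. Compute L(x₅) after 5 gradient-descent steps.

0.03779136

L′(x) = 2x
Step 1: L′(2.5) = 5; x₁ = 2.5 − 0.2·5 = 1.5
Step 2: L′(1.5) = 3; x₂ = 1.5 − 0.2·3 = 0.9
Step 3: L′(0.9) = 1.8; x₃ = 0.9 − 0.2·1.8 = 0.54
Step 4: L′(0.54) = 1.08; x₄ = 0.54 − 0.2·1.08 = 0.324
Step 5: L′(0.324) = 0.648; x₅ = 0.324 − 0.2·0.648 = 0.1944
L(0.1944) = 0.03779136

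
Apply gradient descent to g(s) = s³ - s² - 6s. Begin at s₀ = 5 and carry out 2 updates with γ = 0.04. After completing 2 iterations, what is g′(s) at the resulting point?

4.743322509312

g′(s) = 3s² - 2s - 6
s₁ = 5 − 0.04·59 = 2.64
s₂ = 2.64 − 0.04·9.6288 = 2.254848
g′(s) at (2.254848) = 4.743322509312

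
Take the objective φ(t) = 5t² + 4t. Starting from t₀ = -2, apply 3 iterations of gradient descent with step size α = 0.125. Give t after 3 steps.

-0.375

φ′(t) = 10t + 4
t₁ = -2 − 0.125·(-16) = 0
t₂ = 0 − 0.125·4 = -0.5
t₃ = -0.5 − 0.125·(-1) = -0.375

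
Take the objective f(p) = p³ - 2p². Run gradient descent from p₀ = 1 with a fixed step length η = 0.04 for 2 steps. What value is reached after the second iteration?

f′(p) = 3p² - 4p
p₁ = 1 − 0.04·(-1) = 1.04
p₂ = 1.04 − 0.04·(-0.9152) = 1.076608

1.076608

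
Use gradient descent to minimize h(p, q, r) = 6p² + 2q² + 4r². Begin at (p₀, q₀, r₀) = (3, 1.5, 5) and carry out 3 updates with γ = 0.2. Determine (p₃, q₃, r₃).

(-8.232, 0.012, -1.08)

∇h = (12p, 4q, 8r)
Step 1: at (3, 1.5, 5), ∇h = (36, 6, 40) → (3, 1.5, 5) − 0.2·(36, 6, 40) = (-4.2, 0.3, -3)
Step 2: at (-4.2, 0.3, -3), ∇h = (-50.4, 1.2, -24) → (-4.2, 0.3, -3) − 0.2·(-50.4, 1.2, -24) = (5.88, 0.06, 1.8)
Step 3: at (5.88, 0.06, 1.8), ∇h = (70.56, 0.24, 14.4) → (5.88, 0.06, 1.8) − 0.2·(70.56, 0.24, 14.4) = (-8.232, 0.012, -1.08)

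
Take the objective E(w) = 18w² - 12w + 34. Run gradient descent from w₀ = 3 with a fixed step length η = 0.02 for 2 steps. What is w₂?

E′(w) = 36w - 12
Step 1: E′(3) = 96; w₁ = 3 − 0.02·96 = 1.08
Step 2: E′(1.08) = 26.88; w₂ = 1.08 − 0.02·26.88 = 0.5424

0.5424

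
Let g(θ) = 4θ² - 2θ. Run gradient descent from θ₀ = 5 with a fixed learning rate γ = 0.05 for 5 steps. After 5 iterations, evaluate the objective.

g′(θ) = 8θ - 2
θ₁ = 5 − 0.05·38 = 3.1
θ₂ = 3.1 − 0.05·22.8 = 1.96
θ₃ = 1.96 − 0.05·13.68 = 1.276
θ₄ = 1.276 − 0.05·8.208 = 0.8656
θ₅ = 0.8656 − 0.05·4.9248 = 0.61936
g(0.61936) = 0.2957072384

0.2957072384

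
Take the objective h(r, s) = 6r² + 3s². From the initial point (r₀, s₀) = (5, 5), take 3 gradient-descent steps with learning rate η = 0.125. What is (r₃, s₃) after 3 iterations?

∇h = (12r, 6s)
Step 1: at (5, 5), ∇h = (60, 30) → (5, 5) − 0.125·(60, 30) = (-2.5, 1.25)
Step 2: at (-2.5, 1.25), ∇h = (-30, 7.5) → (-2.5, 1.25) − 0.125·(-30, 7.5) = (1.25, 0.3125)
Step 3: at (1.25, 0.3125), ∇h = (15, 1.875) → (1.25, 0.3125) − 0.125·(15, 1.875) = (-0.625, 0.078125)

(-0.625, 0.078125)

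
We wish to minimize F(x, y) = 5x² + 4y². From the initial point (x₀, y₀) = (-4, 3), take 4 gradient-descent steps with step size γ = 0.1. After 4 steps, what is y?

0.0048

∇F = (10x, 8y)
Step 1: at (-4, 3), ∇F = (-40, 24) → (-4, 3) − 0.1·(-40, 24) = (0, 0.6)
Step 2: at (0, 0.6), ∇F = (0, 4.8) → (0, 0.6) − 0.1·(0, 4.8) = (0, 0.12)
Step 3: at (0, 0.12), ∇F = (0, 0.96) → (0, 0.12) − 0.1·(0, 0.96) = (0, 0.024)
Step 4: at (0, 0.024), ∇F = (0, 0.192) → (0, 0.024) − 0.1·(0, 0.192) = (0, 0.0048)
y = 0.0048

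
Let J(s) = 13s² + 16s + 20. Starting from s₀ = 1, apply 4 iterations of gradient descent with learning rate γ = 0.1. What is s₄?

J′(s) = 26s + 16
s₁ = 1 − 0.1·42 = -3.2
s₂ = -3.2 − 0.1·(-67.2) = 3.52
s₃ = 3.52 − 0.1·107.52 = -7.232
s₄ = -7.232 − 0.1·(-172.032) = 9.9712

9.9712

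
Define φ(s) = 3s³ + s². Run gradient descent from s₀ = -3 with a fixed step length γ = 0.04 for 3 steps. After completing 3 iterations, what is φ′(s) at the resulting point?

175982.403077505024

φ′(s) = 9s² + 2s
Step 1: φ′(-3) = 75; s₁ = -3 − 0.04·75 = -6
Step 2: φ′(-6) = 312; s₂ = -6 − 0.04·312 = -18.48
Step 3: φ′(-18.48) = 3036.6336; s₃ = -18.48 − 0.04·3036.6336 = -139.945344
φ′(s) at (-139.945344) = 175982.403077505024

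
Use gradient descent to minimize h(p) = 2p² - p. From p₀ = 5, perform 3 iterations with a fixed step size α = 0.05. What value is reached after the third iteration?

2.682

h′(p) = 4p - 1
Step 1: h′(5) = 19; p₁ = 5 − 0.05·19 = 4.05
Step 2: h′(4.05) = 15.2; p₂ = 4.05 − 0.05·15.2 = 3.29
Step 3: h′(3.29) = 12.16; p₃ = 3.29 − 0.05·12.16 = 2.682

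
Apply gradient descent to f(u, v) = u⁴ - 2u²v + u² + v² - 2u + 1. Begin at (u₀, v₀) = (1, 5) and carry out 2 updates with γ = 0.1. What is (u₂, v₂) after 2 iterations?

∇f = (4u³ - 4uv + 2u - 2, -2u² + 2v)
Step 1: at (1, 5), ∇f = (-16, 8) → (1, 5) − 0.1·(-16, 8) = (2.6, 4.2)
Step 2: at (2.6, 4.2), ∇f = (29.824, -5.12) → (2.6, 4.2) − 0.1·(29.824, -5.12) = (-0.3824, 4.712)

(-0.3824, 4.712)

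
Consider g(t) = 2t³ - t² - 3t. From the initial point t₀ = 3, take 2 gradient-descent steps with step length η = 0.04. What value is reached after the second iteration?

g′(t) = 6t² - 2t - 3
t₁ = 3 − 0.04·45 = 1.2
t₂ = 1.2 − 0.04·3.24 = 1.0704

1.0704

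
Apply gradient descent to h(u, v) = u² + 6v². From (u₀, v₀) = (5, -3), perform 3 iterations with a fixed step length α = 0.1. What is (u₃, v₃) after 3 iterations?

(2.56, 0.024)

∇h = (2u, 12v)
Step 1: at (5, -3), ∇h = (10, -36) → (5, -3) − 0.1·(10, -36) = (4, 0.6)
Step 2: at (4, 0.6), ∇h = (8, 7.2) → (4, 0.6) − 0.1·(8, 7.2) = (3.2, -0.12)
Step 3: at (3.2, -0.12), ∇h = (6.4, -1.44) → (3.2, -0.12) − 0.1·(6.4, -1.44) = (2.56, 0.024)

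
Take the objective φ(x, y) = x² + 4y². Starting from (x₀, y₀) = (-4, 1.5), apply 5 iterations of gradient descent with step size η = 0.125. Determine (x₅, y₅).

(-0.94921875, 0)

∇φ = (2x, 8y)
Step 1: at (-4, 1.5), ∇φ = (-8, 12) → (-4, 1.5) − 0.125·(-8, 12) = (-3, 0)
Step 2: at (-3, 0), ∇φ = (-6, 0) → (-3, 0) − 0.125·(-6, 0) = (-2.25, 0)
Step 3: at (-2.25, 0), ∇φ = (-4.5, 0) → (-2.25, 0) − 0.125·(-4.5, 0) = (-1.6875, 0)
Step 4: at (-1.6875, 0), ∇φ = (-3.375, 0) → (-1.6875, 0) − 0.125·(-3.375, 0) = (-1.265625, 0)
Step 5: at (-1.265625, 0), ∇φ = (-2.53125, 0) → (-1.265625, 0) − 0.125·(-2.53125, 0) = (-0.94921875, 0)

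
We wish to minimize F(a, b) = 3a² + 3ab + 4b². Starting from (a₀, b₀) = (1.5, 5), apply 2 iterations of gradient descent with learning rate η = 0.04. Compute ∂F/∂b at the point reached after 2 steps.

∇F = (6a + 3b, 3a + 8b)
Step 1: at (1.5, 5), ∇F = (24, 44.5) → (1.5, 5) − 0.04·(24, 44.5) = (0.54, 3.22)
Step 2: at (0.54, 3.22), ∇F = (12.9, 27.38) → (0.54, 3.22) − 0.04·(12.9, 27.38) = (0.024, 2.1248)
∂F/∂b at (0.024, 2.1248) = 17.0704

17.0704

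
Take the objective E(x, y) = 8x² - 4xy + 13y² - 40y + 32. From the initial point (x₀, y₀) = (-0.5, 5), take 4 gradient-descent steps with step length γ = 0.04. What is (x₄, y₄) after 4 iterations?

∇E = (16x - 4y, -4x + 26y - 40)
Step 1: at (-0.5, 5), ∇E = (-28, 92) → (-0.5, 5) − 0.04·(-28, 92) = (0.62, 1.32)
Step 2: at (0.62, 1.32), ∇E = (4.64, -8.16) → (0.62, 1.32) − 0.04·(4.64, -8.16) = (0.4344, 1.6464)
Step 3: at (0.4344, 1.6464), ∇E = (0.3648, 1.0688) → (0.4344, 1.6464) − 0.04·(0.3648, 1.0688) = (0.419808, 1.603648)
Step 4: at (0.419808, 1.603648), ∇E = (0.302336, 0.015616) → (0.419808, 1.603648) − 0.04·(0.302336, 0.015616) = (0.40771456, 1.60302336)

(0.40771456, 1.60302336)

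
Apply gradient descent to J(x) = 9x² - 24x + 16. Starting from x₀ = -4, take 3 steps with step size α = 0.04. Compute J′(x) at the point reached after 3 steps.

J′(x) = 18x - 24
Step 1: J′(-4) = -96; x₁ = -4 − 0.04·(-96) = -0.16
Step 2: J′(-0.16) = -26.88; x₂ = -0.16 − 0.04·(-26.88) = 0.9152
Step 3: J′(0.9152) = -7.5264; x₃ = 0.9152 − 0.04·(-7.5264) = 1.216256
J′(x) at (1.216256) = -2.107392

-2.107392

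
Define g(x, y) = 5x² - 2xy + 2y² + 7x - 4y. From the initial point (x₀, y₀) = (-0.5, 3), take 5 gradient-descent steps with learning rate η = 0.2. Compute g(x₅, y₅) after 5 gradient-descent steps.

2.7376649984

∇g = (10x - 2y + 7, -2x + 4y - 4)
Step 1: at (-0.5, 3), ∇g = (-4, 9) → (-0.5, 3) − 0.2·(-4, 9) = (0.3, 1.2)
Step 2: at (0.3, 1.2), ∇g = (7.6, 0.2) → (0.3, 1.2) − 0.2·(7.6, 0.2) = (-1.22, 1.16)
Step 3: at (-1.22, 1.16), ∇g = (-7.52, 3.08) → (-1.22, 1.16) − 0.2·(-7.52, 3.08) = (0.284, 0.544)
Step 4: at (0.284, 0.544), ∇g = (8.752, -2.392) → (0.284, 0.544) − 0.2·(8.752, -2.392) = (-1.4664, 1.0224)
Step 5: at (-1.4664, 1.0224), ∇g = (-9.7088, 3.0224) → (-1.4664, 1.0224) − 0.2·(-9.7088, 3.0224) = (0.47536, 0.41792)
g(0.47536, 0.41792) = 2.7376649984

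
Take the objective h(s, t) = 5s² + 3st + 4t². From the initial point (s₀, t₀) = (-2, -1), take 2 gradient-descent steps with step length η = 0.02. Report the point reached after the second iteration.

(-1.1888, -0.5124)

∇h = (10s + 3t, 3s + 8t)
Step 1: at (-2, -1), ∇h = (-23, -14) → (-2, -1) − 0.02·(-23, -14) = (-1.54, -0.72)
Step 2: at (-1.54, -0.72), ∇h = (-17.56, -10.38) → (-1.54, -0.72) − 0.02·(-17.56, -10.38) = (-1.1888, -0.5124)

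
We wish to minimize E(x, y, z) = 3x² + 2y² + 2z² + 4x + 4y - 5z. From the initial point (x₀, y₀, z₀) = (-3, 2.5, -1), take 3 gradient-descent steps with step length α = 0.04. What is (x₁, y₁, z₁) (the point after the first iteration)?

∇E = (6x + 4, 4y + 4, 4z - 5)
Step 1: at (-3, 2.5, -1), ∇E = (-14, 14, -9) → (-3, 2.5, -1) − 0.04·(-14, 14, -9) = (-2.44, 1.94, -0.64)

(-2.44, 1.94, -0.64)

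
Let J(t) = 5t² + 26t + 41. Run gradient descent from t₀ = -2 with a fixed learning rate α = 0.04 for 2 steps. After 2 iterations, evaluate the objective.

J′(t) = 10t + 26
t₁ = -2 − 0.04·6 = -2.24
t₂ = -2.24 − 0.04·3.6 = -2.384
J(-2.384) = 7.43328

7.43328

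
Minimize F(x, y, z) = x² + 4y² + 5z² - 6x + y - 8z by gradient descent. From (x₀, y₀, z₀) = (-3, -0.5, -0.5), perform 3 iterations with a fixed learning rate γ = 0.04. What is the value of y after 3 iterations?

-0.242912

∇F = (2x - 6, 8y + 1, 10z - 8)
(x₁, y₁, z₁) = (-3, -0.5, -0.5) − 0.04·(-12, -3, -13) = (-2.52, -0.38, 0.02)
(x₂, y₂, z₂) = (-2.52, -0.38, 0.02) − 0.04·(-11.04, -2.04, -7.8) = (-2.0784, -0.2984, 0.332)
(x₃, y₃, z₃) = (-2.0784, -0.2984, 0.332) − 0.04·(-10.1568, -1.3872, -4.68) = (-1.672128, -0.242912, 0.5192)
y = -0.242912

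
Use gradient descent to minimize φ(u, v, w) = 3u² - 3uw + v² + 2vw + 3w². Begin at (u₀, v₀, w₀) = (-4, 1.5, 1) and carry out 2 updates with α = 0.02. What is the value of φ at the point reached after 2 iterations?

31.98809424

∇φ = (6u - 3w, 2v + 2w, -3u + 2v + 6w)
Step 1: at (-4, 1.5, 1), ∇φ = (-27, 5, 21) → (-4, 1.5, 1) − 0.02·(-27, 5, 21) = (-3.46, 1.4, 0.58)
Step 2: at (-3.46, 1.4, 0.58), ∇φ = (-22.5, 3.96, 16.66) → (-3.46, 1.4, 0.58) − 0.02·(-22.5, 3.96, 16.66) = (-3.01, 1.3208, 0.2468)
φ(-3.01, 1.3208, 0.2468) = 31.98809424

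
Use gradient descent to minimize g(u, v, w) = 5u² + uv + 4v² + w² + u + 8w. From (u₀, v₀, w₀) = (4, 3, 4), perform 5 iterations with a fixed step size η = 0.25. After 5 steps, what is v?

∇g = (10u + v + 1, u + 8v, 2w + 8)
Step 1: at (4, 3, 4), ∇g = (44, 28, 16) → (4, 3, 4) − 0.25·(44, 28, 16) = (-7, -4, 0)
Step 2: at (-7, -4, 0), ∇g = (-73, -39, 8) → (-7, -4, 0) − 0.25·(-73, -39, 8) = (11.25, 5.75, -2)
Step 3: at (11.25, 5.75, -2), ∇g = (119.25, 57.25, 4) → (11.25, 5.75, -2) − 0.25·(119.25, 57.25, 4) = (-18.5625, -8.5625, -3)
Step 4: at (-18.5625, -8.5625, -3), ∇g = (-193.1875, -87.0625, 2) → (-18.5625, -8.5625, -3) − 0.25·(-193.1875, -87.0625, 2) = (29.734375, 13.203125, -3.5)
Step 5: at (29.734375, 13.203125, -3.5), ∇g = (311.546875, 135.359375, 1) → (29.734375, 13.203125, -3.5) − 0.25·(311.546875, 135.359375, 1) = (-48.15234375, -20.63671875, -3.75)
v = -20.63671875

-20.63671875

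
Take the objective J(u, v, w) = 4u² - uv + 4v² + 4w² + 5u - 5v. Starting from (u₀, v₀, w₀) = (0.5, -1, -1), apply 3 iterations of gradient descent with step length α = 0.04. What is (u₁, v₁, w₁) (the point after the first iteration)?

(0.1, -0.46, -0.68)

∇J = (8u - v + 5, -u + 8v - 5, 8w)
(u₁, v₁, w₁) = (0.5, -1, -1) − 0.04·(10, -13.5, -8) = (0.1, -0.46, -0.68)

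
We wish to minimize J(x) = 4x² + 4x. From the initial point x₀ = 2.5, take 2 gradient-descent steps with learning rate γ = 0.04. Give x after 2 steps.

0.8872

J′(x) = 8x + 4
x₁ = 2.5 − 0.04·24 = 1.54
x₂ = 1.54 − 0.04·16.32 = 0.8872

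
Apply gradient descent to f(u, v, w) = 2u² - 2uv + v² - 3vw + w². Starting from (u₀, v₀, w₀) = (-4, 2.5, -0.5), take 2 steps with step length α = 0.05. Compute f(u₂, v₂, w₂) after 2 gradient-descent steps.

∇f = (4u - 2v, -2u + 2v - 3w, -3v + 2w)
Step 1: at (-4, 2.5, -0.5), ∇f = (-21, 14.5, -8.5) → (-4, 2.5, -0.5) − 0.05·(-21, 14.5, -8.5) = (-2.95, 1.775, -0.075)
Step 2: at (-2.95, 1.775, -0.075), ∇f = (-15.35, 9.675, -5.475) → (-2.95, 1.775, -0.075) − 0.05·(-15.35, 9.675, -5.475) = (-2.1825, 1.29125, 0.19875)
f(-2.1825, 1.29125, 0.19875) = 16.0998390625

16.0998390625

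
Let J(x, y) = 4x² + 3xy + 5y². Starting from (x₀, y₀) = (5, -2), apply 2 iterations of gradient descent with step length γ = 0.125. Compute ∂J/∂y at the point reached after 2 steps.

2.171875

∇J = (8x + 3y, 3x + 10y)
Step 1: at (5, -2), ∇J = (34, -5) → (5, -2) − 0.125·(34, -5) = (0.75, -1.375)
Step 2: at (0.75, -1.375), ∇J = (1.875, -11.5) → (0.75, -1.375) − 0.125·(1.875, -11.5) = (0.515625, 0.0625)
∂J/∂y at (0.515625, 0.0625) = 2.171875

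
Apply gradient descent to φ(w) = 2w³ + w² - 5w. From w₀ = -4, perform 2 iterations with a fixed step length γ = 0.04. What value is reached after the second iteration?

-19.394176

φ′(w) = 6w² + 2w - 5
Step 1: φ′(-4) = 83; w₁ = -4 − 0.04·83 = -7.32
Step 2: φ′(-7.32) = 301.8544; w₂ = -7.32 − 0.04·301.8544 = -19.394176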